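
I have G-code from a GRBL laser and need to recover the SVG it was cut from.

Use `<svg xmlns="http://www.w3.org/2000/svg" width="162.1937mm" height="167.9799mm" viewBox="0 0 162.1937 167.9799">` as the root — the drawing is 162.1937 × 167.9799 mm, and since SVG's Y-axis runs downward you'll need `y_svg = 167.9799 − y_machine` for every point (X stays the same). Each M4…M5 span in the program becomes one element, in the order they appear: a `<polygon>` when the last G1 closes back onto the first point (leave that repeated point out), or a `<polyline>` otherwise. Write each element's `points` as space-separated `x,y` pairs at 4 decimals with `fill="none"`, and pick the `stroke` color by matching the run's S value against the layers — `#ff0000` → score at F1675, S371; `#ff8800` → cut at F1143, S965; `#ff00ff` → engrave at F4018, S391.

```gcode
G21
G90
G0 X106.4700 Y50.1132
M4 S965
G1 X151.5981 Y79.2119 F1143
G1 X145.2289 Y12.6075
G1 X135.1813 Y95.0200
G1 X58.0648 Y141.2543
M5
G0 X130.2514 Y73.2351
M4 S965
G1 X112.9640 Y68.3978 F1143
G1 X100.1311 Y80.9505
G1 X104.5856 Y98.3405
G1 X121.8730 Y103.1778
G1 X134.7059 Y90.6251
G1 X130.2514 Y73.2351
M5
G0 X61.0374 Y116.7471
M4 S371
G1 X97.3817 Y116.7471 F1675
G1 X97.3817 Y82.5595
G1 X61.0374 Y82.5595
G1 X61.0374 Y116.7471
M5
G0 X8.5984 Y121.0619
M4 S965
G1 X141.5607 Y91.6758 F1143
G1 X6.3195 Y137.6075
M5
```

<svg xmlns="http://www.w3.org/2000/svg" width="162.1937mm" height="167.9799mm" viewBox="0 0 162.1937 167.9799">
  <polyline points="106.4700,117.8667 151.5981,88.7680 145.2289,155.3724 135.1813,72.9599 58.0648,26.7256" fill="none" stroke="#ff8800"/>
  <polygon points="130.2514,94.7448 112.9640,99.5821 100.1311,87.0294 104.5856,69.6394 121.8730,64.8021 134.7059,77.3548" fill="none" stroke="#ff8800"/>
  <polygon points="61.0374,51.2328 97.3817,51.2328 97.3817,85.4204 61.0374,85.4204" fill="none" stroke="#ff0000"/>
  <polyline points="8.5984,46.9180 141.5607,76.3041 6.3195,30.3724" fill="none" stroke="#ff8800"/>
</svg>

Each laser-on run becomes one SVG element. Flip Y back into SVG space with y_svg = 167.9799 − y_machine.

Run 1: the run's S965 means `#ff8800` (cut). The run is open, so emit a `<polyline>` with points (Y-flipped): 106.4700,117.8667 151.5981,88.7680 145.2289,155.3724 135.1813,72.9599 58.0648,26.7256.

Run 2: power S965 maps to stroke `#ff8800` (cut). The run returns to its start, so emit a `<polygon>` with points (Y-flipped): 130.2514,94.7448 112.9640,99.5821 100.1311,87.0294 104.5856,69.6394 121.8730,64.8021 134.7059,77.3548.

Run 3: power S371 maps to stroke `#ff0000` (score). The run returns to its start, so emit a `<polygon>` with points (Y-flipped): 61.0374,51.2328 97.3817,51.2328 97.3817,85.4204 61.0374,85.4204.

Run 4: S965 ⇒ cut layer `#ff8800`. The run is open, so emit a `<polyline>` with points (Y-flipped): 8.5984,46.9180 141.5607,76.3041 6.3195,30.3724.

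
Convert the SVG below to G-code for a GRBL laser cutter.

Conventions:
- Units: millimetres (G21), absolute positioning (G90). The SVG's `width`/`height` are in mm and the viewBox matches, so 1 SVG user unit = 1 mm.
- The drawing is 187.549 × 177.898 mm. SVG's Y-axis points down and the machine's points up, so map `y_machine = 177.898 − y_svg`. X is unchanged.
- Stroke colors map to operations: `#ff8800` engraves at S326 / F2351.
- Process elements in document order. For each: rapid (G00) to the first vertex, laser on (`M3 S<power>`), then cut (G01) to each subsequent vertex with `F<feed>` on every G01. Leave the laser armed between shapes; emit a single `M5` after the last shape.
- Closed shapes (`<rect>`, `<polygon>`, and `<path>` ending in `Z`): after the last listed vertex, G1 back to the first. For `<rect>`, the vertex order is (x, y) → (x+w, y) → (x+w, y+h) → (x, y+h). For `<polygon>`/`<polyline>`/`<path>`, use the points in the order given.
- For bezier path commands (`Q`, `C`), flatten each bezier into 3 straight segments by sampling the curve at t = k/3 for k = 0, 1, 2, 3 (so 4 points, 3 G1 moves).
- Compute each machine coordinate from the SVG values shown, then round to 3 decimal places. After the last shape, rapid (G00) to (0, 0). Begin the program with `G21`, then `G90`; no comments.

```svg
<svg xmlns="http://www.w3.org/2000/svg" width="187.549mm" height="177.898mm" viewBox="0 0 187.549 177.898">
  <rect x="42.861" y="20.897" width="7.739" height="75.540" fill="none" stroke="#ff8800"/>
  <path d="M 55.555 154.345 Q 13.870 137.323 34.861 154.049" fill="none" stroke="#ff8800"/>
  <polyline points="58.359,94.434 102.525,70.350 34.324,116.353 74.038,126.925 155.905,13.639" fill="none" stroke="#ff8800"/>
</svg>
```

G21
G90
G00 X42.861 Y157.001
M3 S326
G01 X50.600 Y157.001 F2351
G01 X50.600 Y81.461 F2351
G01 X42.861 Y81.461 F2351
G01 X42.861 Y157.001 F2351
G00 X55.555 Y23.553
M3 S326
G01 X34.729 Y31.151 F2351
G01 X27.831 Y31.250 F2351
G01 X34.861 Y23.849 F2351
G00 X58.359 Y83.464
M3 S326
G01 X102.525 Y107.548 F2351
G01 X34.324 Y61.545 F2351
G01 X74.038 Y50.973 F2351
G01 X155.905 Y164.259 F2351
M5
G00 X0.000 Y0.000

viewBox `0 0 187.549 177.898` with mm width/height → 1 unit = 1 mm. Flip: y_m = 177.898 − y_svg.

**Shape 1** — `<rect>` rectangle, stroke `#ff8800` → engrave (S326, F2351). Machine vertices: (42.861,157.001) → (50.600,157.001) → (50.600,81.461) → (42.861,81.461) → (42.861,157.001). Closed: final G1 returns to the first vertex.

**Shape 2** — `<path>` quadratic bezier, stroke `#ff8800` → engrave (S326, F2351). Control points (SVG): P0=(55.555,154.345), P1=(13.870,137.323), P2=(34.861,154.049); sampled at t=k/3. Machine vertices: (55.555,23.553) → (34.729,31.151) → (27.831,31.250) → (34.861,23.849). Open path.

**Shape 3** — `<polyline>` open polyline, stroke `#ff8800` → engrave (S326, F2351). Machine vertices: (58.359,83.464) → (102.525,107.548) → (34.324,61.545) → (74.038,50.973) → (155.905,164.259). Open path.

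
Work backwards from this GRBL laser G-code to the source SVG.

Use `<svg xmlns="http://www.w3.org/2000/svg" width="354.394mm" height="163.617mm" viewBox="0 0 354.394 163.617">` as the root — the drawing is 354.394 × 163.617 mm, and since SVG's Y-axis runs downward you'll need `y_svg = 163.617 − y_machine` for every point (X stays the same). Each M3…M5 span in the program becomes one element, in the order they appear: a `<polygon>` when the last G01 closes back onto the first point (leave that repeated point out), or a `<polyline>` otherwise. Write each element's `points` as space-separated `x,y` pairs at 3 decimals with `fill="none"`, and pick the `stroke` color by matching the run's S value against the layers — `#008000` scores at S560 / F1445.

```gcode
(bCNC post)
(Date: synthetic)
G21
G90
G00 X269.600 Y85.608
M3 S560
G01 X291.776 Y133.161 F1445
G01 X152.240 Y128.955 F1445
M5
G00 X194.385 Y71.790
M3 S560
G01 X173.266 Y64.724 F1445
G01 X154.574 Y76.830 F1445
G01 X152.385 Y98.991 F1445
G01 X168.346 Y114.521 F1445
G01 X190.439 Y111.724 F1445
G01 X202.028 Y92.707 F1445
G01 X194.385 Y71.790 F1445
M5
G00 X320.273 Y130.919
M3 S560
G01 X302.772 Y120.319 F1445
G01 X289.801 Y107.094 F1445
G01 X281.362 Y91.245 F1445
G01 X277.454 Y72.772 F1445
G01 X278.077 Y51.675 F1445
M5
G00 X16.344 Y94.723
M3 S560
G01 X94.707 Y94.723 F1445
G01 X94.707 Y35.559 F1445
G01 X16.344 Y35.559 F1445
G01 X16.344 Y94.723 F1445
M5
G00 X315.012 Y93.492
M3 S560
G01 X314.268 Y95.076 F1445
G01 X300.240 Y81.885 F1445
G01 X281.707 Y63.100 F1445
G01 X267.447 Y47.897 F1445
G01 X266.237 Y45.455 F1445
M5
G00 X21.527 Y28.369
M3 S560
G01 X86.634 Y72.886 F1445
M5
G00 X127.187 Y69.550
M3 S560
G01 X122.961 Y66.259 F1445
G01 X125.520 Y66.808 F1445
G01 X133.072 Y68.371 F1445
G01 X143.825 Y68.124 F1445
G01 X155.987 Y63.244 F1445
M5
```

<svg xmlns="http://www.w3.org/2000/svg" width="354.394mm" height="163.617mm" viewBox="0 0 354.394 163.617">
  <polyline points="269.600,78.009 291.776,30.456 152.240,34.662" fill="none" stroke="#008000"/>
  <polygon points="194.385,91.827 173.266,98.893 154.574,86.787 152.385,64.626 168.346,49.096 190.439,51.893 202.028,70.910" fill="none" stroke="#008000"/>
  <polyline points="320.273,32.698 302.772,43.298 289.801,56.523 281.362,72.372 277.454,90.845 278.077,111.942" fill="none" stroke="#008000"/>
  <polygon points="16.344,68.894 94.707,68.894 94.707,128.058 16.344,128.058" fill="none" stroke="#008000"/>
  <polyline points="315.012,70.125 314.268,68.541 300.240,81.732 281.707,100.517 267.447,115.720 266.237,118.162" fill="none" stroke="#008000"/>
  <polyline points="21.527,135.248 86.634,90.731" fill="none" stroke="#008000"/>
  <polyline points="127.187,94.067 122.961,97.358 125.520,96.809 133.072,95.246 143.825,95.493 155.987,100.373" fill="none" stroke="#008000"/>
</svg>

Machine Y-up, SVG Y-down with viewBox height 163.617, so y_svg = 163.617 − y_machine; X carries over. Every run uses S560, so all elements get stroke `#008000` (score).

Run 1: The run is open, so emit a `<polyline>` with points (Y-flipped): 269.600,78.009 291.776,30.456 152.240,34.662.

Run 2: The run returns to its start, so emit a `<polygon>` with points (Y-flipped): 194.385,91.827 173.266,98.893 154.574,86.787 152.385,64.626 168.346,49.096 190.439,51.893 202.028,70.910.

Run 3: The run is open, so emit a `<polyline>` with points (Y-flipped): 320.273,32.698 302.772,43.298 289.801,56.523 281.362,72.372 277.454,90.845 278.077,111.942.

Run 4: The run returns to its start, so emit a `<polygon>` with points (Y-flipped): 16.344,68.894 94.707,68.894 94.707,128.058 16.344,128.058.

Run 5: The run is open, so emit a `<polyline>` with points (Y-flipped): 315.012,70.125 314.268,68.541 300.240,81.732 281.707,100.517 267.447,115.720 266.237,118.162.

Run 6: The run is open, so emit a `<polyline>` with points (Y-flipped): 21.527,135.248 86.634,90.731.

Run 7: The run is open, so emit a `<polyline>` with points (Y-flipped): 127.187,94.067 122.961,97.358 125.520,96.809 133.072,95.246 143.825,95.493 155.987,100.373.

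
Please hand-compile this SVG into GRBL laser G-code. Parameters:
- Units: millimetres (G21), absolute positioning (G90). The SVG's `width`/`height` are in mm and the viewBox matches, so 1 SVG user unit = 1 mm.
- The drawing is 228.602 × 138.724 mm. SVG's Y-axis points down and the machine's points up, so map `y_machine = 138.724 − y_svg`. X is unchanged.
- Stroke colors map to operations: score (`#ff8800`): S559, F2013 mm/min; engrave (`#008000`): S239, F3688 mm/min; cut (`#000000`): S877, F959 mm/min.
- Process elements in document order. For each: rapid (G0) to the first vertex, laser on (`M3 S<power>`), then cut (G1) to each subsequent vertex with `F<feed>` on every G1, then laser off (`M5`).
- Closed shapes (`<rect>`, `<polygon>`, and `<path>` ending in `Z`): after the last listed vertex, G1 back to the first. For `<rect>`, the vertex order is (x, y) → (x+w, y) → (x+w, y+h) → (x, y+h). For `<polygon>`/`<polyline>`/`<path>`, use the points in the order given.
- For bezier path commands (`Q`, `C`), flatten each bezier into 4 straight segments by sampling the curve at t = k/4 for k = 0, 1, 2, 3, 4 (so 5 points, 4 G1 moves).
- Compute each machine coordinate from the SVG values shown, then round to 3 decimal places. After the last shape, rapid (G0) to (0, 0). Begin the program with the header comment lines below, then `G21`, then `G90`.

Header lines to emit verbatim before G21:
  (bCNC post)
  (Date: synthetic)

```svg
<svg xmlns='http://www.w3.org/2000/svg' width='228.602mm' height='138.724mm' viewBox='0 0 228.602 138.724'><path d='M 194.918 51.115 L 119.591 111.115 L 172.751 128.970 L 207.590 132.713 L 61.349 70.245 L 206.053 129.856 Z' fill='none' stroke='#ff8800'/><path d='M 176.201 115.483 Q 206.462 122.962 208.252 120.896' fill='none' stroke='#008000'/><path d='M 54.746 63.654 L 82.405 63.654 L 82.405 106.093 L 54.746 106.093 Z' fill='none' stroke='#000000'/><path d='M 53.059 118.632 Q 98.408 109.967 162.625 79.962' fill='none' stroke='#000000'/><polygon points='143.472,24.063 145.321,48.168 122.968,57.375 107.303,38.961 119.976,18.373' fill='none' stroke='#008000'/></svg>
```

viewBox `0 0 228.602 138.724` with mm width/height → 1 unit = 1 mm. Flip: y_m = 138.724 − y_svg.

**Shape 1** — `<path>` closed polygon, stroke `#ff8800` → score (S559, F2013). Machine vertices: (194.918,87.609) → (119.591,27.609) → (172.751,9.754) → (207.590,6.011) → (61.349,68.479) → (206.053,8.868) → (194.918,87.609). Closed: final G1 returns to the first vertex.

**Shape 2** — `<path>` quadratic bezier, stroke `#008000` → engrave (S239, F3688). Control points (SVG): P0=(176.201,115.483), P1=(206.462,122.962), P2=(208.252,120.896); sampled at t=k/4. Machine vertices: (176.201,23.241) → (189.552,20.098) → (199.344,18.148) → (205.578,17.392) → (208.252,17.828). Open path.

**Shape 3** — `<path>` rectangle, stroke `#000000` → cut (S877, F959). Machine vertices: (54.746,75.070) → (82.405,75.070) → (82.405,32.631) → (54.746,32.631) → (54.746,75.070). Closed: final G1 returns to the first vertex.

**Shape 4** — `<path>` quadratic bezier, stroke `#000000` → cut (S877, F959). Control points (SVG): P0=(53.059,118.632), P1=(98.408,109.967), P2=(162.625,79.962); sampled at t=k/4. Machine vertices: (53.059,20.092) → (76.913,25.758) → (103.125,34.092) → (131.696,45.093) → (162.625,58.762). Open path.

**Shape 5** — `<polygon>` regular polygon, stroke `#008000` → engrave (S239, F3688). Machine vertices: (143.472,114.661) → (145.321,90.556) → (122.968,81.349) → (107.303,99.763) → (119.976,120.351) → (143.472,114.661). Closed: final G1 returns to the first vertex.

(bCNC post)
(Date: synthetic)
G21
G90
G0 X194.918 Y87.609
M3 S559
G1 X119.591 Y27.609 F2013
G1 X172.751 Y9.754 F2013
G1 X207.590 Y6.011 F2013
G1 X61.349 Y68.479 F2013
G1 X206.053 Y8.868 F2013
G1 X194.918 Y87.609 F2013
M5
G0 X176.201 Y23.241
M3 S239
G1 X189.552 Y20.098 F3688
G1 X199.344 Y18.148 F3688
G1 X205.578 Y17.392 F3688
G1 X208.252 Y17.828 F3688
M5
G0 X54.746 Y75.070
M3 S877
G1 X82.405 Y75.070 F959
G1 X82.405 Y32.631 F959
G1 X54.746 Y32.631 F959
G1 X54.746 Y75.070 F959
M5
G0 X53.059 Y20.092
M3 S877
G1 X76.913 Y25.758 F959
G1 X103.125 Y34.092 F959
G1 X131.696 Y45.093 F959
G1 X162.625 Y58.762 F959
M5
G0 X143.472 Y114.661
M3 S239
G1 X145.321 Y90.556 F3688
G1 X122.968 Y81.349 F3688
G1 X107.303 Y99.763 F3688
G1 X119.976 Y120.351 F3688
G1 X143.472 Y114.661 F3688
M5
G0 X0.000 Y0.000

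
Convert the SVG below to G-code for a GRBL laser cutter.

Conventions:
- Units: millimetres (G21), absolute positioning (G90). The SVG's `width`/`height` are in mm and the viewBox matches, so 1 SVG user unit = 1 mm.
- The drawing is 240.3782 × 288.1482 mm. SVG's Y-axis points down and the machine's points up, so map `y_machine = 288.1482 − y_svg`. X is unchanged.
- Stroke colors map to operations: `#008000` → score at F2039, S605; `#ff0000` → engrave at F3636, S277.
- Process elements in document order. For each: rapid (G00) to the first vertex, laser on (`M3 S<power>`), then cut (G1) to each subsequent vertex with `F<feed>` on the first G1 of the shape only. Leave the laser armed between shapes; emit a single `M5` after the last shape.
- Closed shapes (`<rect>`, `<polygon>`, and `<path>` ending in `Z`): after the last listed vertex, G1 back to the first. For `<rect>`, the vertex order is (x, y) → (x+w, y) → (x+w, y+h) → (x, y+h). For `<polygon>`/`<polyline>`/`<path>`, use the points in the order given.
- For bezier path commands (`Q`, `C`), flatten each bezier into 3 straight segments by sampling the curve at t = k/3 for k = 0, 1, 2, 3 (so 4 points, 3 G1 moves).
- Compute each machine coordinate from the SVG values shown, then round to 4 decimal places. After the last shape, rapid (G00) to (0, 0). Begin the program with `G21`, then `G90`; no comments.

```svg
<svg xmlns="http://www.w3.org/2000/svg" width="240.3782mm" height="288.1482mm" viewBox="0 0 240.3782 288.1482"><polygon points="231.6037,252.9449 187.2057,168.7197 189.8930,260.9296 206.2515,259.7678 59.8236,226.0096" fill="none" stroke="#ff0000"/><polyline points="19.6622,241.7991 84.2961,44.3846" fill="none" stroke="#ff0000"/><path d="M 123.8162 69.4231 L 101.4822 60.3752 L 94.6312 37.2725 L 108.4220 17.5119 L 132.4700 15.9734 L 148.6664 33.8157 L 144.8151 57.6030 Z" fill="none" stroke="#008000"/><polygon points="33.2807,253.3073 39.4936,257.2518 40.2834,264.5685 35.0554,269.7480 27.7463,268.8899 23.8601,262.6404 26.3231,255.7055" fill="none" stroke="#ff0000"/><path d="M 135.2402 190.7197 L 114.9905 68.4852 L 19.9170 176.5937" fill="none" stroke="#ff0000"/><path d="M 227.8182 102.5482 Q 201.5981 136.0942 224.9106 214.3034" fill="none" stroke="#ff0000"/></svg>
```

Since the viewBox matches the mm dimensions, user units are millimetres directly. The only transform is the Y-flip y_m = 288.1482 − y_svg.

Shape 1 is a closed polygon drawn with `<polygon>`. Its stroke #ff0000 means engrave at S277, F3636. After flipping Y the toolpath is (231.6037,35.2033) → (187.2057,119.4285) → (189.8930,27.2186) → (206.2515,28.3804) → (59.8236,62.1386) → (231.6037,35.2033), returning to the start.

Shape 2 is a line segment drawn with `<polyline>`. Its stroke #ff0000 means engrave at S277, F3636. After flipping Y the toolpath is (19.6622,46.3491) → (84.2961,243.7636).

Shape 3 is a regular polygon drawn with `<path>`. Its stroke #008000 means score at S605, F2039. After flipping Y the toolpath is (123.8162,218.7251) → (101.4822,227.7730) → (94.6312,250.8757) → (108.4220,270.6363) → (132.4700,272.1748) → (148.6664,254.3325) → (144.8151,230.5452) → (123.8162,218.7251), returning to the start.

Shape 4 is a regular polygon drawn with `<polygon>`. Its stroke #ff0000 means engrave at S277, F3636. After flipping Y the toolpath is (33.2807,34.8409) → (39.4936,30.8964) → (40.2834,23.5797) → (35.0554,18.4002) → (27.7463,19.2583) → (23.8601,25.5078) → (26.3231,32.4427) → (33.2807,34.8409), returning to the start.

Shape 5 is a open polyline drawn with `<path>`. Its stroke #ff0000 means engrave at S277, F3636. After flipping Y the toolpath is (135.2402,97.4285) → (114.9905,219.6630) → (19.9170,111.5545).

Shape 6 is a quadratic bezier drawn with `<path>`. Its stroke #ff0000 means engrave at S277, F3636. After flipping Y the toolpath is (227.8182,185.6000) → (215.8418,158.2734) → (214.8726,121.0217) → (224.9106,73.8448).

G21
G90
G00 X231.6037 Y35.2033
M3 S277
G1 X187.2057 Y119.4285 F3636
G1 X189.8930 Y27.2186
G1 X206.2515 Y28.3804
G1 X59.8236 Y62.1386
G1 X231.6037 Y35.2033
G00 X19.6622 Y46.3491
M3 S277
G1 X84.2961 Y243.7636 F3636
G00 X123.8162 Y218.7251
M3 S605
G1 X101.4822 Y227.7730 F2039
G1 X94.6312 Y250.8757
G1 X108.4220 Y270.6363
G1 X132.4700 Y272.1748
G1 X148.6664 Y254.3325
G1 X144.8151 Y230.5452
G1 X123.8162 Y218.7251
G00 X33.2807 Y34.8409
M3 S277
G1 X39.4936 Y30.8964 F3636
G1 X40.2834 Y23.5797
G1 X35.0554 Y18.4002
G1 X27.7463 Y19.2583
G1 X23.8601 Y25.5078
G1 X26.3231 Y32.4427
G1 X33.2807 Y34.8409
G00 X135.2402 Y97.4285
M3 S277
G1 X114.9905 Y219.6630 F3636
G1 X19.9170 Y111.5545
G00 X227.8182 Y185.6000
M3 S277
G1 X215.8418 Y158.2734 F3636
G1 X214.8726 Y121.0217
G1 X224.9106 Y73.8448
M5
G00 X0.0000 Y0.0000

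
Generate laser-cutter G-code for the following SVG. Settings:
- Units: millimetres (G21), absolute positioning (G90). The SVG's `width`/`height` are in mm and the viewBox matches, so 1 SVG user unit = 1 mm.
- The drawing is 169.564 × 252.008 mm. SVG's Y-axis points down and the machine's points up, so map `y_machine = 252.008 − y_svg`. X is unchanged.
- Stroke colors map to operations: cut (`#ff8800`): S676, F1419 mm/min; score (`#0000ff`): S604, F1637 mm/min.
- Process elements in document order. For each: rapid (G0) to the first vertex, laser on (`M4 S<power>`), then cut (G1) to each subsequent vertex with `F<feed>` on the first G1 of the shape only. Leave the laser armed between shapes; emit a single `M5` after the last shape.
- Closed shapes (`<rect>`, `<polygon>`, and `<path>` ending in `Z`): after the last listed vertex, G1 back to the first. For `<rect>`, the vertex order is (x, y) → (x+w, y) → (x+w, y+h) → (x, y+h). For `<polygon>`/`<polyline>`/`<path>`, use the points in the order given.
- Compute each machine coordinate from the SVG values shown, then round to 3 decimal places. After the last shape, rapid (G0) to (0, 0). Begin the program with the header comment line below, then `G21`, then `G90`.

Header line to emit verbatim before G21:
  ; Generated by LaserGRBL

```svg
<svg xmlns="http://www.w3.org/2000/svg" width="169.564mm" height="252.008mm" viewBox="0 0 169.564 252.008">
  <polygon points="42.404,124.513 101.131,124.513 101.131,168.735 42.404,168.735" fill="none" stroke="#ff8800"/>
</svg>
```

; Generated by LaserGRBL
G21
G90
G0 X42.404 Y127.495
M4 S676
G1 X101.131 Y127.495 F1419
G1 X101.131 Y83.273
G1 X42.404 Y83.273
G1 X42.404 Y127.495
M5
G0 X0.000 Y0.000

viewBox `0 0 169.564 252.008` with mm width/height → 1 unit = 1 mm. Flip: y_m = 252.008 − y_svg.

**Shape 1** — `<polygon>` rectangle, stroke `#ff8800` → cut (S676, F1419). Machine vertices: (42.404,127.495) → (101.131,127.495) → (101.131,83.273) → (42.404,83.273) → (42.404,127.495). Closed: final G1 returns to the first vertex.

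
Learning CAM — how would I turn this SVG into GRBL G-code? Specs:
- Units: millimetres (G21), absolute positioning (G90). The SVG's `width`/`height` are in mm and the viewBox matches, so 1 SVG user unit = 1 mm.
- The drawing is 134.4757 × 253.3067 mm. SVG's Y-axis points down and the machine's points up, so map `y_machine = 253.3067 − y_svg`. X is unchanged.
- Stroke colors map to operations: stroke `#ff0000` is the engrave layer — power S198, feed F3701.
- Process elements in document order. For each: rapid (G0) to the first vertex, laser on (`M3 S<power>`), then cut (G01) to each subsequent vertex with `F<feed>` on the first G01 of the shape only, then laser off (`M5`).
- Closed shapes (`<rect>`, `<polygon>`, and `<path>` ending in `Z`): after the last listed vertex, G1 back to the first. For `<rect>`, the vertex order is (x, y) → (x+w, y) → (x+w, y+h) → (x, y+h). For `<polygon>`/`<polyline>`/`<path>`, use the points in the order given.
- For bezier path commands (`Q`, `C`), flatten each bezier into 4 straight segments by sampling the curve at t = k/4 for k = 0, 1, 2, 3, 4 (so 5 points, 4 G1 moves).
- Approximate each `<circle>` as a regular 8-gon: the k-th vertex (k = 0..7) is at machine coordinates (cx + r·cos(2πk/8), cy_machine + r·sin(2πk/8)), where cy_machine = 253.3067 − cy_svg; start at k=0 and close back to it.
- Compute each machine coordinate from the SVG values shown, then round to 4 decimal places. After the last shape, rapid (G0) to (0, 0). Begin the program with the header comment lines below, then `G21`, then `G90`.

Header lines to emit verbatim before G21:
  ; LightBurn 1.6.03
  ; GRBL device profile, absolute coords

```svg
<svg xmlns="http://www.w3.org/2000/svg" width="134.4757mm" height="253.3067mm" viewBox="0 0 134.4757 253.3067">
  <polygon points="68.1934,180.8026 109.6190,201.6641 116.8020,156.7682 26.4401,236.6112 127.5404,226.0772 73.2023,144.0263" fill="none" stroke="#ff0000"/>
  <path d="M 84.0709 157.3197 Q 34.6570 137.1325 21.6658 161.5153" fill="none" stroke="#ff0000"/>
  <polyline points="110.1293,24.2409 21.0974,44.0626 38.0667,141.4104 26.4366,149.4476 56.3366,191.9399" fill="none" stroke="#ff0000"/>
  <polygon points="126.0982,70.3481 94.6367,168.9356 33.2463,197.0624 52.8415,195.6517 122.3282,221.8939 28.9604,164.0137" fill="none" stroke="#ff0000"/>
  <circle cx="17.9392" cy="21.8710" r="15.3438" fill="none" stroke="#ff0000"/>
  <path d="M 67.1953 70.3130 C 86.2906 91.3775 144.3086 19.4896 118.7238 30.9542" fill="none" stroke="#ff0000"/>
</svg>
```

Since the viewBox matches the mm dimensions, user units are millimetres directly. The only transform is the Y-flip y_m = 253.3067 − y_svg.

Shape 1 is a closed polygon drawn with `<polygon>`. Its stroke #ff0000 means engrave at S198, F3701. After flipping Y the toolpath is (68.1934,72.5041) → (109.6190,51.6426) → (116.8020,96.5385) → (26.4401,16.6955) → (127.5404,27.2295) → (73.2023,109.2804) → (68.1934,72.5041), returning to the start.

Shape 2 is a quadratic bezier drawn with `<path>`. Its stroke #ff0000 means engrave at S198, F3701. After flipping Y the toolpath is (84.0709,95.9870) → (61.6404,103.2950) → (43.7627,105.0317) → (30.4378,101.1972) → (21.6658,91.7914).

Shape 3 is a open polyline drawn with `<polyline>`. Its stroke #ff0000 means engrave at S198, F3701. After flipping Y the toolpath is (110.1293,229.0658) → (21.0974,209.2441) → (38.0667,111.8963) → (26.4366,103.8591) → (56.3366,61.3668).

Shape 4 is a closed polygon drawn with `<polygon>`. Its stroke #ff0000 means engrave at S198, F3701. After flipping Y the toolpath is (126.0982,182.9586) → (94.6367,84.3711) → (33.2463,56.2443) → (52.8415,57.6550) → (122.3282,31.4128) → (28.9604,89.2930) → (126.0982,182.9586), returning to the start.

Shape 5 is a circle drawn with `<circle>`. Its stroke #ff0000 means engrave at S198, F3701. After flipping Y the toolpath is (33.2830,231.4357) → (28.7889,242.2854) → (17.9392,246.7795) → (7.0895,242.2854) → (2.5954,231.4357) → (7.0895,220.5860) → (17.9392,216.0919) → (28.7889,220.5860) → (33.2830,231.4357), returning to the start.

Shape 6 is a cubic bezier drawn with `<path>`. Its stroke #ff0000 means engrave at S198, F3701. After flipping Y the toolpath is (67.1953,182.9937) → (86.9003,181.8691) → (109.7146,199.0731) → (124.1513,218.0771) → (118.7238,222.3525).

; LightBurn 1.6.03
; GRBL device profile, absolute coords
G21
G90
G0 X68.1934 Y72.5041
M3 S198
G01 X109.6190 Y51.6426 F3701
G01 X116.8020 Y96.5385
G01 X26.4401 Y16.6955
G01 X127.5404 Y27.2295
G01 X73.2023 Y109.2804
G01 X68.1934 Y72.5041
M5
G0 X84.0709 Y95.9870
M3 S198
G01 X61.6404 Y103.2950 F3701
G01 X43.7627 Y105.0317
G01 X30.4378 Y101.1972
G01 X21.6658 Y91.7914
M5
G0 X110.1293 Y229.0658
M3 S198
G01 X21.0974 Y209.2441 F3701
G01 X38.0667 Y111.8963
G01 X26.4366 Y103.8591
G01 X56.3366 Y61.3668
M5
G0 X126.0982 Y182.9586
M3 S198
G01 X94.6367 Y84.3711 F3701
G01 X33.2463 Y56.2443
G01 X52.8415 Y57.6550
G01 X122.3282 Y31.4128
G01 X28.9604 Y89.2930
G01 X126.0982 Y182.9586
M5
G0 X33.2830 Y231.4357
M3 S198
G01 X28.7889 Y242.2854 F3701
G01 X17.9392 Y246.7795
G01 X7.0895 Y242.2854
G01 X2.5954 Y231.4357
G01 X7.0895 Y220.5860
G01 X17.9392 Y216.0919
G01 X28.7889 Y220.5860
G01 X33.2830 Y231.4357
M5
G0 X67.1953 Y182.9937
M3 S198
G01 X86.9003 Y181.8691 F3701
G01 X109.7146 Y199.0731
G01 X124.1513 Y218.0771
G01 X118.7238 Y222.3525
M5
G0 X0.0000 Y0.0000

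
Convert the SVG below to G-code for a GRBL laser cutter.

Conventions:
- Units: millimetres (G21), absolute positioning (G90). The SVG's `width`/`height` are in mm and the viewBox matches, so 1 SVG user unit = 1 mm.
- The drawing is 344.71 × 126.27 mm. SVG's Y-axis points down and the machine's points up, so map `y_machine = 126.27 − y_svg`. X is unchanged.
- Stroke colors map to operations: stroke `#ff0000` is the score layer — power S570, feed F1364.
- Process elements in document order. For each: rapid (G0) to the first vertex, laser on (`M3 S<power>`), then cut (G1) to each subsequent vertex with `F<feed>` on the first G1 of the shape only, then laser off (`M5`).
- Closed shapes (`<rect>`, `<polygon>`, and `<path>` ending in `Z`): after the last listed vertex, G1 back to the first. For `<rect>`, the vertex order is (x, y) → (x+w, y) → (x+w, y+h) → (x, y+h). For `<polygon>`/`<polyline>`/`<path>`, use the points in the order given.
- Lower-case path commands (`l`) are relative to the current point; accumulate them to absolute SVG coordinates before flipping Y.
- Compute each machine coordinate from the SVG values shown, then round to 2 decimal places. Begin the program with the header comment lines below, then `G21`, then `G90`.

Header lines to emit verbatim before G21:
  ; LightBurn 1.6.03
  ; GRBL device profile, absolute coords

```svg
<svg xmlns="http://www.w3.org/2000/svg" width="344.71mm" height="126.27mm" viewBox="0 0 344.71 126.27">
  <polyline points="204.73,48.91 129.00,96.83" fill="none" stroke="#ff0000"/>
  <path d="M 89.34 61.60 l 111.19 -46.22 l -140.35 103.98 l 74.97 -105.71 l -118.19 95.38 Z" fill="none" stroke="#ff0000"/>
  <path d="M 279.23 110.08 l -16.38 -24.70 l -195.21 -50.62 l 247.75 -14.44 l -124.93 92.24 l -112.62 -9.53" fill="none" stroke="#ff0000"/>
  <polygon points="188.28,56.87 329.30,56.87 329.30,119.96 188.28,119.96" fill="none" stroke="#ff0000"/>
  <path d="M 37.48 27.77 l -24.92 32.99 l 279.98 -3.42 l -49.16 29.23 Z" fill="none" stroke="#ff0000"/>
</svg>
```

viewBox `0 0 344.71 126.27` with mm width/height → 1 unit = 1 mm. Flip: y_m = 126.27 − y_svg.

**Shape 1** — `<polyline>` line segment, stroke `#ff0000` → score (S570, F1364). Machine vertices: (204.73,77.36) → (129.00,29.44). Open path.

**Shape 2** — `<path>` closed polygon, stroke `#ff0000` → score (S570, F1364). Machine vertices: (89.34,64.67) → (200.53,110.89) → (60.18,6.91) → (135.15,112.62) → (16.96,17.24) → (89.34,64.67). Closed: final G1 returns to the first vertex.

**Shape 3** — `<path>` open polyline, stroke `#ff0000` → score (S570, F1364). Machine vertices: (279.23,16.19) → (262.85,40.89) → (67.64,91.51) → (315.39,105.95) → (190.46,13.71) → (77.84,23.24). Open path.

**Shape 4** — `<polygon>` rectangle, stroke `#ff0000` → score (S570, F1364). Machine vertices: (188.28,69.40) → (329.30,69.40) → (329.30,6.31) → (188.28,6.31) → (188.28,69.40). Closed: final G1 returns to the first vertex.

**Shape 5** — `<path>` closed polygon, stroke `#ff0000` → score (S570, F1364). Machine vertices: (37.48,98.50) → (12.56,65.51) → (292.54,68.93) → (243.38,39.70) → (37.48,98.50). Closed: final G1 returns to the first vertex.

; LightBurn 1.6.03
; GRBL device profile, absolute coords
G21
G90
G0 X204.73 Y77.36
M3 S570
G1 X129.00 Y29.44 F1364
M5
G0 X89.34 Y64.67
M3 S570
G1 X200.53 Y110.89 F1364
G1 X60.18 Y6.91
G1 X135.15 Y112.62
G1 X16.96 Y17.24
G1 X89.34 Y64.67
M5
G0 X279.23 Y16.19
M3 S570
G1 X262.85 Y40.89 F1364
G1 X67.64 Y91.51
G1 X315.39 Y105.95
G1 X190.46 Y13.71
G1 X77.84 Y23.24
M5
G0 X188.28 Y69.40
M3 S570
G1 X329.30 Y69.40 F1364
G1 X329.30 Y6.31
G1 X188.28 Y6.31
G1 X188.28 Y69.40
M5
G0 X37.48 Y98.50
M3 S570
G1 X12.56 Y65.51 F1364
G1 X292.54 Y68.93
G1 X243.38 Y39.70
G1 X37.48 Y98.50
M5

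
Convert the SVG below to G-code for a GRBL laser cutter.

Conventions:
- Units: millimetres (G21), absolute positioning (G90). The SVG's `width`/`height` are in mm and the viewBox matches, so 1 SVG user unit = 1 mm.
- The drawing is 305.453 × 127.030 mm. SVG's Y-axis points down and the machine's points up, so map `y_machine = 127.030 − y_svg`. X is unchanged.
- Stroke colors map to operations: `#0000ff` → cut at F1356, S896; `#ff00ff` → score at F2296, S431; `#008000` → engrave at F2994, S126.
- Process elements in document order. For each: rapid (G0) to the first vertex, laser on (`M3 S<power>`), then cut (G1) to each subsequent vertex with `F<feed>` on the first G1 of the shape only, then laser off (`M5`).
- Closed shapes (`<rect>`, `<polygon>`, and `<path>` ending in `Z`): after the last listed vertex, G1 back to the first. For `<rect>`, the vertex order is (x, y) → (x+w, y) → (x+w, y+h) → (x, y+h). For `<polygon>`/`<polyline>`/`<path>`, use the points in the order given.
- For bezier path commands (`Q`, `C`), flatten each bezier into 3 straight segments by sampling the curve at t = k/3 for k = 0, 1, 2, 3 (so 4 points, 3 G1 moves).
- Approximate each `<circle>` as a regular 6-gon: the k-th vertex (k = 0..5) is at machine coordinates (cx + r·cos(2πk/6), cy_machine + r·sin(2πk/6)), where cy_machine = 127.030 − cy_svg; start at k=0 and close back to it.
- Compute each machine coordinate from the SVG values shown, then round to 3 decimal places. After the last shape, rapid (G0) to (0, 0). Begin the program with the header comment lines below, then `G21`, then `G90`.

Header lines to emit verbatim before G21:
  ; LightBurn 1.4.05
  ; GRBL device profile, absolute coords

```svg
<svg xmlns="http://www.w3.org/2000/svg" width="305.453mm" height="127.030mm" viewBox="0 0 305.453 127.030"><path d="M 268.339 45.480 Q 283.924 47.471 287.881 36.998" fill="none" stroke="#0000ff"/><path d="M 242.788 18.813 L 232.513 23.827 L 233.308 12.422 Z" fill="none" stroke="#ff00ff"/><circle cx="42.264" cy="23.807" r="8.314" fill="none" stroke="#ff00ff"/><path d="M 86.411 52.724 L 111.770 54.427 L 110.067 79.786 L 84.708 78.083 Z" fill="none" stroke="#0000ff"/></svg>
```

viewBox `0 0 305.453 127.030` with mm width/height → 1 unit = 1 mm. Flip: y_m = 127.030 − y_svg.

**Shape 1** — `<path>` quadratic bezier, stroke `#0000ff` → cut (S896, F1356). Control points (SVG): P0=(268.339,45.480), P1=(283.924,47.471), P2=(287.881,36.998); sampled at t=k/3. Machine vertices: (268.339,81.550) → (277.437,81.608) → (283.951,84.435) → (287.881,90.032). Open path.

**Shape 2** — `<path>` regular polygon, stroke `#ff00ff` → score (S431, F2296). Machine vertices: (242.788,108.217) → (232.513,103.203) → (233.308,114.608) → (242.788,108.217). Closed: final G1 returns to the first vertex.

**Shape 3** — `<circle>` circle, stroke `#ff00ff` → score (S431, F2296). Machine vertices: (50.578,103.223) → (46.421,110.423) → (38.107,110.423) → (33.950,103.223) → (38.107,96.023) → (46.421,96.023) → (50.578,103.223). Closed: final G1 returns to the first vertex.

**Shape 4** — `<path>` regular polygon, stroke `#0000ff` → cut (S896, F1356). Machine vertices: (86.411,74.306) → (111.770,72.603) → (110.067,47.244) → (84.708,48.947) → (86.411,74.306). Closed: final G1 returns to the first vertex.

; LightBurn 1.4.05
; GRBL device profile, absolute coords
G21
G90
G0 X268.339 Y81.550
M3 S896
G1 X277.437 Y81.608 F1356
G1 X283.951 Y84.435
G1 X287.881 Y90.032
M5
G0 X242.788 Y108.217
M3 S431
G1 X232.513 Y103.203 F2296
G1 X233.308 Y114.608
G1 X242.788 Y108.217
M5
G0 X50.578 Y103.223
M3 S431
G1 X46.421 Y110.423 F2296
G1 X38.107 Y110.423
G1 X33.950 Y103.223
G1 X38.107 Y96.023
G1 X46.421 Y96.023
G1 X50.578 Y103.223
M5
G0 X86.411 Y74.306
M3 S896
G1 X111.770 Y72.603 F1356
G1 X110.067 Y47.244
G1 X84.708 Y48.947
G1 X86.411 Y74.306
M5
G0 X0.000 Y0.000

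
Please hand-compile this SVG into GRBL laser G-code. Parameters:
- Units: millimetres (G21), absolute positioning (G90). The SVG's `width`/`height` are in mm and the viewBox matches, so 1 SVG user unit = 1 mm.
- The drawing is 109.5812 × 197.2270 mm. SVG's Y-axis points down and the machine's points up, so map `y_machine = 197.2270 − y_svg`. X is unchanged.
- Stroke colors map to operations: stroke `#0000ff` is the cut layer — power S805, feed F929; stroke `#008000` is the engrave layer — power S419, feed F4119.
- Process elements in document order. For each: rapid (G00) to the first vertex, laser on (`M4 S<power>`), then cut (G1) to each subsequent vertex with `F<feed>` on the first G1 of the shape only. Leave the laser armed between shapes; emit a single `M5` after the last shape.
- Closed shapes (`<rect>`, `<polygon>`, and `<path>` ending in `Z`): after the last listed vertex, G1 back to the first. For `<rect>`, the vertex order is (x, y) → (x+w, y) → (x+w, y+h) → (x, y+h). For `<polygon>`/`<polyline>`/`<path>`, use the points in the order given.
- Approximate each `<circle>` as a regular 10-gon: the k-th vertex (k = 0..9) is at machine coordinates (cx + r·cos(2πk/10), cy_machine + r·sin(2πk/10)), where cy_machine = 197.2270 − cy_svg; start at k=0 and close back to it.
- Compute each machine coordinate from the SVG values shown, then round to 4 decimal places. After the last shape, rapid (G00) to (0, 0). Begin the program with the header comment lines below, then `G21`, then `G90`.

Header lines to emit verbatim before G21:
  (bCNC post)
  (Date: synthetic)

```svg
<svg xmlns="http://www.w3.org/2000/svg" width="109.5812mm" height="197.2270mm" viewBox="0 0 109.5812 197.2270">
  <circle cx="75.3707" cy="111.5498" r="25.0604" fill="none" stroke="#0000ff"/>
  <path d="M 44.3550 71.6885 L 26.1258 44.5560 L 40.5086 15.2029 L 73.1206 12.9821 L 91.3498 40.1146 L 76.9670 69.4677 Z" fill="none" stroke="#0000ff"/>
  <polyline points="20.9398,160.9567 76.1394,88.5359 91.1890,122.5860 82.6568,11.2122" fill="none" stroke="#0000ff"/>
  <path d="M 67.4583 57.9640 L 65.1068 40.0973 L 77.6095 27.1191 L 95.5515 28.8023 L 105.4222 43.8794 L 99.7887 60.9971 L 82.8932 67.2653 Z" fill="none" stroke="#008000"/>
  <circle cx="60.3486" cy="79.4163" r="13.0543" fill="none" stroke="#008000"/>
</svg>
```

viewBox `0 0 109.5812 197.2270` with mm width/height → 1 unit = 1 mm. Flip: y_m = 197.2270 − y_svg.

**Shape 1** — `<circle>` circle, stroke `#0000ff` → cut (S805, F929). Machine vertices: (100.4311,85.6772) → (95.6450,100.4073) → (83.1148,109.5111) → (67.6266,109.5111) → (55.0964,100.4073) → (50.3103,85.6772) → (55.0964,70.9471) → (67.6266,61.8433) → (83.1148,61.8433) → (95.6450,70.9471) → (100.4311,85.6772). Closed: final G1 returns to the first vertex.

**Shape 2** — `<path>` regular polygon, stroke `#0000ff` → cut (S805, F929). Machine vertices: (44.3550,125.5385) → (26.1258,152.6710) → (40.5086,182.0241) → (73.1206,184.2449) → (91.3498,157.1124) → (76.9670,127.7593) → (44.3550,125.5385). Closed: final G1 returns to the first vertex.

**Shape 3** — `<polyline>` open polyline, stroke `#0000ff` → cut (S805, F929). Machine vertices: (20.9398,36.2703) → (76.1394,108.6911) → (91.1890,74.6410) → (82.6568,186.0148). Open path.

**Shape 4** — `<path>` regular polygon, stroke `#008000` → engrave (S419, F4119). Machine vertices: (67.4583,139.2630) → (65.1068,157.1297) → (77.6095,170.1079) → (95.5515,168.4247) → (105.4222,153.3476) → (99.7887,136.2299) → (82.8932,129.9617) → (67.4583,139.2630). Closed: final G1 returns to the first vertex.

**Shape 5** — `<circle>` circle, stroke `#008000` → engrave (S419, F4119). Machine vertices: (73.4029,117.8107) → (70.9098,125.4838) → (64.3826,130.2261) → (56.3146,130.2261) → (49.7874,125.4838) → (47.2943,117.8107) → (49.7874,110.1376) → (56.3146,105.3953) → (64.3826,105.3953) → (70.9098,110.1376) → (73.4029,117.8107). Closed: final G1 returns to the first vertex.

(bCNC post)
(Date: synthetic)
G21
G90
G00 X100.4311 Y85.6772
M4 S805
G1 X95.6450 Y100.4073 F929
G1 X83.1148 Y109.5111
G1 X67.6266 Y109.5111
G1 X55.0964 Y100.4073
G1 X50.3103 Y85.6772
G1 X55.0964 Y70.9471
G1 X67.6266 Y61.8433
G1 X83.1148 Y61.8433
G1 X95.6450 Y70.9471
G1 X100.4311 Y85.6772
G00 X44.3550 Y125.5385
M4 S805
G1 X26.1258 Y152.6710 F929
G1 X40.5086 Y182.0241
G1 X73.1206 Y184.2449
G1 X91.3498 Y157.1124
G1 X76.9670 Y127.7593
G1 X44.3550 Y125.5385
G00 X20.9398 Y36.2703
M4 S805
G1 X76.1394 Y108.6911 F929
G1 X91.1890 Y74.6410
G1 X82.6568 Y186.0148
G00 X67.4583 Y139.2630
M4 S419
G1 X65.1068 Y157.1297 F4119
G1 X77.6095 Y170.1079
G1 X95.5515 Y168.4247
G1 X105.4222 Y153.3476
G1 X99.7887 Y136.2299
G1 X82.8932 Y129.9617
G1 X67.4583 Y139.2630
G00 X73.4029 Y117.8107
M4 S419
G1 X70.9098 Y125.4838 F4119
G1 X64.3826 Y130.2261
G1 X56.3146 Y130.2261
G1 X49.7874 Y125.4838
G1 X47.2943 Y117.8107
G1 X49.7874 Y110.1376
G1 X56.3146 Y105.3953
G1 X64.3826 Y105.3953
G1 X70.9098 Y110.1376
G1 X73.4029 Y117.8107
M5
G00 X0.0000 Y0.0000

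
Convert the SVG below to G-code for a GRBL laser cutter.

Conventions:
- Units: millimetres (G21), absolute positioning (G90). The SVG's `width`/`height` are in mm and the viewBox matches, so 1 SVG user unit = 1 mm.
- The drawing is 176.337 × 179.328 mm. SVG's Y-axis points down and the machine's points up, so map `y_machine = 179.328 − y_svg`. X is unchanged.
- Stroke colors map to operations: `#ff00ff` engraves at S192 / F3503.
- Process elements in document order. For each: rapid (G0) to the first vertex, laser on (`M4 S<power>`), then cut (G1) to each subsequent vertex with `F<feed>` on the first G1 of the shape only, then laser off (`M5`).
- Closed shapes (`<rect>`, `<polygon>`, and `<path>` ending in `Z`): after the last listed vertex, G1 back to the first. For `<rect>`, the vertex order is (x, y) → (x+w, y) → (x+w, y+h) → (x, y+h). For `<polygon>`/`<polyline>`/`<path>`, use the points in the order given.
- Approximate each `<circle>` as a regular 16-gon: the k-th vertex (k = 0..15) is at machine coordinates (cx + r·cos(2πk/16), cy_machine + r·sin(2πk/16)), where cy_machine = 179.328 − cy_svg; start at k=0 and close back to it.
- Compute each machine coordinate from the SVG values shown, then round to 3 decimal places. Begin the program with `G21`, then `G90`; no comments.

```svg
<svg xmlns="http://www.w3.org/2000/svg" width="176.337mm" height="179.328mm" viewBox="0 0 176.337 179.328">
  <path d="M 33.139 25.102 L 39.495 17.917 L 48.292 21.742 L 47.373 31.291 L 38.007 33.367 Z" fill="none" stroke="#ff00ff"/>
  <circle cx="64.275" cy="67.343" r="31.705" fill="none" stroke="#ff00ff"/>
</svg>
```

1 u = 1 mm; y_m = 179.328 − y.

[1] `<path>` regular polygon, #ff00ff→engrave S192 F3503: (33.139,154.226) → (39.495,161.411) → (48.292,157.586) → (47.373,148.037) → (38.007,145.961) → (33.139,154.226) (closed)

[2] `<circle>` circle, #ff00ff→engrave S192 F3503: (95.980,111.985) → (93.567,124.118) → (86.694,134.404) → (76.408,141.277) → (64.275,143.690) → (52.142,141.277) → (41.856,134.404) → (34.983,124.118) → (32.570,111.985) → (34.983,99.852) → (41.856,89.566) → (52.142,82.693) → (64.275,80.280) → (76.408,82.693) → (86.694,89.566) → (93.567,99.852) → (95.980,111.985) (closed)

G21
G90
G0 X33.139 Y154.226
M4 S192
G1 X39.495 Y161.411 F3503
G1 X48.292 Y157.586
G1 X47.373 Y148.037
G1 X38.007 Y145.961
G1 X33.139 Y154.226
M5
G0 X95.980 Y111.985
M4 S192
G1 X93.567 Y124.118 F3503
G1 X86.694 Y134.404
G1 X76.408 Y141.277
G1 X64.275 Y143.690
G1 X52.142 Y141.277
G1 X41.856 Y134.404
G1 X34.983 Y124.118
G1 X32.570 Y111.985
G1 X34.983 Y99.852
G1 X41.856 Y89.566
G1 X52.142 Y82.693
G1 X64.275 Y80.280
G1 X76.408 Y82.693
G1 X86.694 Y89.566
G1 X93.567 Y99.852
G1 X95.980 Y111.985
M5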